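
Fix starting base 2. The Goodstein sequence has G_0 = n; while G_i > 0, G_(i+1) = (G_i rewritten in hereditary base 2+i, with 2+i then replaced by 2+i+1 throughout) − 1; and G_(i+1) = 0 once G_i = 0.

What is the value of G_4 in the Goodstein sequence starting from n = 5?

5 —HB2→ 2^2 + 1 —bump→ 3^3 + 1 = 28 —(−1)→ 27
27 —HB3→ 3^3 —bump→ 4^4 = 256 —(−1)→ 255
255 —HB4→ 3·4^3 + 3·4^2 + 3·4 + 3 —bump→ 3·5^3 + 3·5^2 + 3·5 + 3 = 468 —(−1)→ 467
467 —HB5→ 3·5^3 + 3·5^2 + 3·5 + 2 —bump→ 3·6^3 + 3·6^2 + 3·6 + 2 = 776 —(−1)→ 775
775 —HB6→ 3·6^3 + 3·6^2 + 3·6 + 1 —bump→ 3·7^3 + 3·7^2 + 3·7 + 1 = 1198 —(−1)→ 1197

775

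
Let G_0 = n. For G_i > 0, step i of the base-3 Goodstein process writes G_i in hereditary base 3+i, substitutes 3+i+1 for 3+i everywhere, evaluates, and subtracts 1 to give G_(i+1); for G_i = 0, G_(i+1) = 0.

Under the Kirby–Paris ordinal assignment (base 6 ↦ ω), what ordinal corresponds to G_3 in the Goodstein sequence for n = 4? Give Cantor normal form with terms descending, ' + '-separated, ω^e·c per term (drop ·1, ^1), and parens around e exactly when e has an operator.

3

(0) 4|_3 = 3 + 1 ↦ 4 + 1|_4 = 5 ⇒ 4
(1) 4|_4 = 4 ↦ 5|_5 = 5 ⇒ 4
(2) 4|_5 = 4 ↦ 4|_6 = 4 ⇒ 3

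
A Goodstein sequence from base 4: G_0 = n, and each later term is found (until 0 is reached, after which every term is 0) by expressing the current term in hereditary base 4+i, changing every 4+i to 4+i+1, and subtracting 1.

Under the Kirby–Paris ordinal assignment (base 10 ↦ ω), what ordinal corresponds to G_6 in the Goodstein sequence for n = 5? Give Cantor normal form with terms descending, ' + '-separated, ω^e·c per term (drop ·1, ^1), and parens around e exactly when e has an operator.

1

5 —HB4→ 4 + 1 —bump→ 5 + 1 = 6 —(−1)→ 5
5 —HB5→ 5 —bump→ 6 = 6 —(−1)→ 5
5 —HB6→ 5 —bump→ 5 = 5 —(−1)→ 4
4 —HB7→ 4 —bump→ 4 = 4 —(−1)→ 3
3 —HB8→ 3 —bump→ 3 = 3 —(−1)→ 2
2 —HB9→ 2 —bump→ 2 = 2 —(−1)→ 1
1 —HB10→ 1 —bump→ 1 = 1 —(−1)→ 0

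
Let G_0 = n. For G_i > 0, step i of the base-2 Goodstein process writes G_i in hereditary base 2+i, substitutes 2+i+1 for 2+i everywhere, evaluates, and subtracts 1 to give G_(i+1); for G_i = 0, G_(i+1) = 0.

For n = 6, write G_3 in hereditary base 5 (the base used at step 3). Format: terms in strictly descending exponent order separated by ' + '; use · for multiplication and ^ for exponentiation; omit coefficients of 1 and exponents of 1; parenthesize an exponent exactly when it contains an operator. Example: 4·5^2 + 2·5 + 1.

5^5

[0] 6 ≡ 2^2 + 2 (base 2). Lift 3: 30. −1: 29.
[1] 29 ≡ 3^3 + 2 (base 3). Lift 4: 258. −1: 257.
[2] 257 ≡ 4^4 + 1 (base 4). Lift 5: 3126. −1: 3125.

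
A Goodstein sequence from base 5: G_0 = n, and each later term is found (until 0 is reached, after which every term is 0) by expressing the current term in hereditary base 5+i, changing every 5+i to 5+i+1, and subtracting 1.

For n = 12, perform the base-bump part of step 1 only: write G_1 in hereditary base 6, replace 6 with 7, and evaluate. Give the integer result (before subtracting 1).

15

step 0: 12 = 2·5 + 2; sub 6 for 5: 2·6 + 2; = 14; G_1 = 14−1 = 13
step 1: 13 = 2·6 + 1; sub 7 for 6: 2·7 + 1; = 15; G_2 = 15−1 = 14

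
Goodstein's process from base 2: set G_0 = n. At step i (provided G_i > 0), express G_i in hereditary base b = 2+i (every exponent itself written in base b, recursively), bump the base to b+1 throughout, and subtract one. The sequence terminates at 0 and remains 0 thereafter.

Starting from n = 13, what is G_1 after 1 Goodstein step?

G_0 = 13. HB_2(13) = 2^(2 + 1) + 2^2 + 1. Bump = 109. G_1 = 108.
G_1 = 108. HB_3(108) = 3^(3 + 1) + 3^3. Bump = 1280. G_2 = 1279.

108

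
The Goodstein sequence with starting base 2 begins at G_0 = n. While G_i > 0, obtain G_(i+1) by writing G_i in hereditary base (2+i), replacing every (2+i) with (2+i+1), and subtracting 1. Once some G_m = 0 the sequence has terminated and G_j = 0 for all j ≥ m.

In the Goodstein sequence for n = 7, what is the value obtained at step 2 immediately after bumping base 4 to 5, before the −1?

step 0: 7 = 2^2 + 2 + 1; sub 3 for 2: 3^3 + 3 + 1; = 31; G_1 = 31−1 = 30
step 1: 30 = 3^3 + 3; sub 4 for 3: 4^4 + 4; = 260; G_2 = 260−1 = 259
step 2: 259 = 4^4 + 3; sub 5 for 4: 5^5 + 3; = 3128; G_3 = 3128−1 = 3127

3128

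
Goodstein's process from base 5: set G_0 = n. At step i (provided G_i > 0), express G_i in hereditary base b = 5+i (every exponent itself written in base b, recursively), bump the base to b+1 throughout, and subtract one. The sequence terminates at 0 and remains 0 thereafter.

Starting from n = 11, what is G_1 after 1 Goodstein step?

step 0: 11 = 2·5 + 1; sub 6 for 5: 2·6 + 1; = 13; G_1 = 13−1 = 12
step 1: 12 = 2·6; sub 7 for 6: 2·7; = 14; G_2 = 14−1 = 13

12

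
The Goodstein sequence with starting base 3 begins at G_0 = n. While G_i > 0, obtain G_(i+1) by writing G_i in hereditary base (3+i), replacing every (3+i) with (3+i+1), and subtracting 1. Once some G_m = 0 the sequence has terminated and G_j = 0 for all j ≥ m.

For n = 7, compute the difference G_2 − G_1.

step 0: 7 = 2·3 + 1; sub 4 for 3: 2·4 + 1; = 9; G_1 = 9−1 = 8
step 1: 8 = 2·4; sub 5 for 4: 2·5; = 10; G_2 = 10−1 = 9

1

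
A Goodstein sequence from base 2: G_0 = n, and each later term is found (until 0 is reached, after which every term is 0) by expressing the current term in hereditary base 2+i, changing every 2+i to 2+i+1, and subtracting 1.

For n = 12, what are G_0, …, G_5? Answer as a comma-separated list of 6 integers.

12, 107, 1065, 15685, 280019, 5764910

G_0=12  [base 2] 2^(2 + 1) + 2^2  →[2↦3]→  3^(3 + 1) + 3^3 = 108  −1 ⇒ G_1=107
G_1=107  [base 3] 3^(3 + 1) + 2·3^2 + 2·3 + 2  →[3↦4]→  4^(4 + 1) + 2·4^2 + 2·4 + 2 = 1066  −1 ⇒ G_2=1065
G_2=1065  [base 4] 4^(4 + 1) + 2·4^2 + 2·4 + 1  →[4↦5]→  5^(5 + 1) + 2·5^2 + 2·5 + 1 = 15686  −1 ⇒ G_3=15685
G_3=15685  [base 5] 5^(5 + 1) + 2·5^2 + 2·5  →[5↦6]→  6^(6 + 1) + 2·6^2 + 2·6 = 280020  −1 ⇒ G_4=280019
G_4=280019  [base 6] 6^(6 + 1) + 2·6^2 + 6 + 5  →[6↦7]→  7^(7 + 1) + 2·7^2 + 7 + 5 = 5764911  −1 ⇒ G_5=5764910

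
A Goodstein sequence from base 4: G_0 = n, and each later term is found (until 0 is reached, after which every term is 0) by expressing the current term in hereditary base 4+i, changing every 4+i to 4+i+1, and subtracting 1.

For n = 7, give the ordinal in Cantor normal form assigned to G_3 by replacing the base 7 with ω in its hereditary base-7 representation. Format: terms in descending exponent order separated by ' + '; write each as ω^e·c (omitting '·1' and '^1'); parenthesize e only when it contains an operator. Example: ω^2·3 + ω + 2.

ω

i=0: 7 = 4 + 3 (b=4); 4→5: 5 + 3 = 8; 8−1 = 7
i=1: 7 = 5 + 2 (b=5); 5→6: 6 + 2 = 8; 8−1 = 7
i=2: 7 = 6 + 1 (b=6); 6→7: 7 + 1 = 8; 8−1 = 7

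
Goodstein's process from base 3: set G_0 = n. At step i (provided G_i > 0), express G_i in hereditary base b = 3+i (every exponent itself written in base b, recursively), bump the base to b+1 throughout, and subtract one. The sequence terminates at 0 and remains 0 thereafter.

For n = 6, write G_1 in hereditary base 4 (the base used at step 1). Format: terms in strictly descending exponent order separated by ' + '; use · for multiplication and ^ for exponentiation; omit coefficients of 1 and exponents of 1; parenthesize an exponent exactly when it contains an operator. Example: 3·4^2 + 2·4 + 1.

6 —HB3→ 2·3 —bump→ 2·4 = 8 —(−1)→ 7
7 —HB4→ 4 + 3 —bump→ 5 + 3 = 8 —(−1)→ 7

4 + 3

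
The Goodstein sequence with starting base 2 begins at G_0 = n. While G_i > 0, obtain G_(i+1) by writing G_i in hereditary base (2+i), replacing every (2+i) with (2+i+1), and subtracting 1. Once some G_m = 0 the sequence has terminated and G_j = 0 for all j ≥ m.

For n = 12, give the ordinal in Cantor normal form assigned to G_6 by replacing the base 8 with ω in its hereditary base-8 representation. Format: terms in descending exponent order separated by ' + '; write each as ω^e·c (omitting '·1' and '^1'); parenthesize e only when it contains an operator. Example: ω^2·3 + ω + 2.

ω^(ω + 1) + ω^2·2 + ω + 3

[0] 12 ≡ 2^(2 + 1) + 2^2 (base 2). Lift 3: 108. −1: 107.
[1] 107 ≡ 3^(3 + 1) + 2·3^2 + 2·3 + 2 (base 3). Lift 4: 1066. −1: 1065.
[2] 1065 ≡ 4^(4 + 1) + 2·4^2 + 2·4 + 1 (base 4). Lift 5: 15686. −1: 15685.
[3] 15685 ≡ 5^(5 + 1) + 2·5^2 + 2·5 (base 5). Lift 6: 280020. −1: 280019.
[4] 280019 ≡ 6^(6 + 1) + 2·6^2 + 6 + 5 (base 6). Lift 7: 5764911. −1: 5764910.
[5] 5764910 ≡ 7^(7 + 1) + 2·7^2 + 7 + 4 (base 7). Lift 8: 134217868. −1: 134217867.
[6] 134217867 ≡ 8^(8 + 1) + 2·8^2 + 8 + 3 (base 8). Lift 9: 3486784575. −1: 3486784574.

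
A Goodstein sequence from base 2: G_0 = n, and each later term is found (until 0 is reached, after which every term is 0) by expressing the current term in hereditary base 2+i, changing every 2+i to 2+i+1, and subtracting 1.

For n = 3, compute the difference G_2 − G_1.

0

base 2: 3 = 2 + 1; at 3: 3 + 1 = 4; next = 3
base 3: 3 = 3; at 4: 4 = 4; next = 3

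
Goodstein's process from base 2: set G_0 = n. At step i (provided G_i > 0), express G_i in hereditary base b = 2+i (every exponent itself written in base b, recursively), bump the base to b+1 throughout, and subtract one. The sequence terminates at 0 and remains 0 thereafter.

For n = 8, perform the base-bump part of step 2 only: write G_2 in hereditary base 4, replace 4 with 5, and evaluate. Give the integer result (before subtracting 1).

6311

(0) 8|_2 = 2^(2 + 1) ↦ 3^(3 + 1)|_3 = 81 ⇒ 80
(1) 80|_3 = 2·3^3 + 2·3^2 + 2·3 + 2 ↦ 2·4^4 + 2·4^2 + 2·4 + 2|_4 = 554 ⇒ 553
(2) 553|_4 = 2·4^4 + 2·4^2 + 2·4 + 1 ↦ 2·5^5 + 2·5^2 + 2·5 + 1|_5 = 6311 ⇒ 6310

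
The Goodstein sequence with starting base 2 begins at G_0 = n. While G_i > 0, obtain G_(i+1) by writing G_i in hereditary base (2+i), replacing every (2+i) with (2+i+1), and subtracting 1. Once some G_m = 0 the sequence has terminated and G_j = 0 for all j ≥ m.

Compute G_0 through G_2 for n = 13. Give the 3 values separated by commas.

13, 108, 1279

[0] 13 ≡ 2^(2 + 1) + 2^2 + 1 (base 2). Lift 3: 109. −1: 108.
[1] 108 ≡ 3^(3 + 1) + 3^3 (base 3). Lift 4: 1280. −1: 1279.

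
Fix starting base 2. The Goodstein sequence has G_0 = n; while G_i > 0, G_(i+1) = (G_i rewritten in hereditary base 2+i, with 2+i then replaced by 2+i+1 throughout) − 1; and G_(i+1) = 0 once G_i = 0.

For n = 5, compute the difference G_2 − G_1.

G_0=5  [base 2] 2^2 + 1  →[2↦3]→  3^3 + 1 = 28  −1 ⇒ G_1=27
G_1=27  [base 3] 3^3  →[3↦4]→  4^4 = 256  −1 ⇒ G_2=255

228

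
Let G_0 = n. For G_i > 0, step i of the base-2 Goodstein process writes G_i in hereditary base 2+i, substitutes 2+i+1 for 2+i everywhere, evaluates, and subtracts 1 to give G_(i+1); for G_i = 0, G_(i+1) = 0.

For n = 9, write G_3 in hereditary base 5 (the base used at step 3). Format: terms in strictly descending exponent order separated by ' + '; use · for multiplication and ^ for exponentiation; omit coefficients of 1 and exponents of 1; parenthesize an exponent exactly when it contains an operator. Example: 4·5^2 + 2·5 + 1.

base 2: 9 = 2^(2 + 1) + 1; at 3: 3^(3 + 1) + 1 = 82; next = 81
base 3: 81 = 3^(3 + 1); at 4: 4^(4 + 1) = 1024; next = 1023
base 4: 1023 = 3·4^4 + 3·4^3 + 3·4^2 + 3·4 + 3; at 5: 3·5^5 + 3·5^3 + 3·5^2 + 3·5 + 3 = 9843; next = 9842

3·5^5 + 3·5^3 + 3·5^2 + 3·5 + 2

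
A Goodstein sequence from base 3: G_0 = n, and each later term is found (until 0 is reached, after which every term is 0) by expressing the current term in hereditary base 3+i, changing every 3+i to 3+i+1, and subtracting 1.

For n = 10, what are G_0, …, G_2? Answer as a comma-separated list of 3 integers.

i=0: 10 = 3^2 + 1 (b=3); 3→4: 4^2 + 1 = 17; 17−1 = 16
i=1: 16 = 4^2 (b=4); 4→5: 5^2 = 25; 25−1 = 24

10, 16, 24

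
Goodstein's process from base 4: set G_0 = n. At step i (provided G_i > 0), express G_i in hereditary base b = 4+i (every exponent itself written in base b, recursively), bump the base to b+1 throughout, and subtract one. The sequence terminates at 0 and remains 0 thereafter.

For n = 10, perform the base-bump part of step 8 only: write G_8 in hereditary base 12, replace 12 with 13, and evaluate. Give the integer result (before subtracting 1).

base 4: 10 = 2·4 + 2; at 5: 2·5 + 2 = 12; next = 11
base 5: 11 = 2·5 + 1; at 6: 2·6 + 1 = 13; next = 12
base 6: 12 = 2·6; at 7: 2·7 = 14; next = 13
base 7: 13 = 7 + 6; at 8: 8 + 6 = 14; next = 13
base 8: 13 = 8 + 5; at 9: 9 + 5 = 14; next = 13
base 9: 13 = 9 + 4; at 10: 10 + 4 = 14; next = 13
base 10: 13 = 10 + 3; at 11: 11 + 3 = 14; next = 13
base 11: 13 = 11 + 2; at 12: 12 + 2 = 14; next = 13
base 12: 13 = 12 + 1; at 13: 13 + 1 = 14; next = 13

14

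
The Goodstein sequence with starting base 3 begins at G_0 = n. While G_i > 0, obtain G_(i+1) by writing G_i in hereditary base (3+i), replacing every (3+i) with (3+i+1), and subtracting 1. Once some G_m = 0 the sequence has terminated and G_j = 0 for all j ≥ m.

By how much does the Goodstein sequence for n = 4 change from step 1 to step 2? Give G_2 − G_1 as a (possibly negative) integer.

i=0: 4 = 3 + 1 (b=3); 3→4: 4 + 1 = 5; 5−1 = 4
i=1: 4 = 4 (b=4); 4→5: 5 = 5; 5−1 = 4

0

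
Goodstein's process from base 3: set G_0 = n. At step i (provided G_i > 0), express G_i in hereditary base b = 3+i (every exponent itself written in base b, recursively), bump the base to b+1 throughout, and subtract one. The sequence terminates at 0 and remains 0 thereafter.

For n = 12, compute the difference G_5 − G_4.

14

12 —HB3→ 3^2 + 3 —bump→ 4^2 + 4 = 20 —(−1)→ 19
19 —HB4→ 4^2 + 3 —bump→ 5^2 + 3 = 28 —(−1)→ 27
27 —HB5→ 5^2 + 2 —bump→ 6^2 + 2 = 38 —(−1)→ 37
37 —HB6→ 6^2 + 1 —bump→ 7^2 + 1 = 50 —(−1)→ 49
49 —HB7→ 7^2 —bump→ 8^2 = 64 —(−1)→ 63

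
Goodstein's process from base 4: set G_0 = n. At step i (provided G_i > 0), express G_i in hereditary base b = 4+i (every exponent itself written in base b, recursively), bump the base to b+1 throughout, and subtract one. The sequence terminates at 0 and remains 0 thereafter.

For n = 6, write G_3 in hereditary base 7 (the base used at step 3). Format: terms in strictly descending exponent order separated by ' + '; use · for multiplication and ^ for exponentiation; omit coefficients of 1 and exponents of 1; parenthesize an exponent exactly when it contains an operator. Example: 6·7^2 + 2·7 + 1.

6

(0) 6|_4 = 4 + 2 ↦ 5 + 2|_5 = 7 ⇒ 6
(1) 6|_5 = 5 + 1 ↦ 6 + 1|_6 = 7 ⇒ 6
(2) 6|_6 = 6 ↦ 7|_7 = 7 ⇒ 6
(3) 6|_7 = 6 ↦ 6|_8 = 6 ⇒ 5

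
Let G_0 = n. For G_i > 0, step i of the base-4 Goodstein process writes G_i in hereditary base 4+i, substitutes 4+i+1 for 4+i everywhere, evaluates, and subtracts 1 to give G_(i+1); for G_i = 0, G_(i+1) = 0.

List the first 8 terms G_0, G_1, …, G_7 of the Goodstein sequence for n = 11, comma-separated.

11, 12, 13, 14, 15, 15, 15, 15

G_0=11  [base 4] 2·4 + 3  →[4↦5]→  2·5 + 3 = 13  −1 ⇒ G_1=12
G_1=12  [base 5] 2·5 + 2  →[5↦6]→  2·6 + 2 = 14  −1 ⇒ G_2=13
G_2=13  [base 6] 2·6 + 1  →[6↦7]→  2·7 + 1 = 15  −1 ⇒ G_3=14
G_3=14  [base 7] 2·7  →[7↦8]→  2·8 = 16  −1 ⇒ G_4=15
G_4=15  [base 8] 8 + 7  →[8↦9]→  9 + 7 = 16  −1 ⇒ G_5=15
G_5=15  [base 9] 9 + 6  →[9↦10]→  10 + 6 = 16  −1 ⇒ G_6=15
G_6=15  [base 10] 10 + 5  →[10↦11]→  11 + 5 = 16  −1 ⇒ G_7=15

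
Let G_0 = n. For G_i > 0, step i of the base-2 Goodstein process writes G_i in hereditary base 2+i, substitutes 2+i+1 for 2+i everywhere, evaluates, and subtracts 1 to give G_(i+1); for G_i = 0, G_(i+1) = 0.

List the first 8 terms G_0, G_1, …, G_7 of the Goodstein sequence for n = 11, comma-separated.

11, 84, 1027, 15627, 279937, 5764801, 134217727, 2749609302

11 —HB2→ 2^(2 + 1) + 2 + 1 —bump→ 3^(3 + 1) + 3 + 1 = 85 —(−1)→ 84
84 —HB3→ 3^(3 + 1) + 3 —bump→ 4^(4 + 1) + 4 = 1028 —(−1)→ 1027
1027 —HB4→ 4^(4 + 1) + 3 —bump→ 5^(5 + 1) + 3 = 15628 —(−1)→ 15627
15627 —HB5→ 5^(5 + 1) + 2 —bump→ 6^(6 + 1) + 2 = 279938 —(−1)→ 279937
279937 —HB6→ 6^(6 + 1) + 1 —bump→ 7^(7 + 1) + 1 = 5764802 —(−1)→ 5764801
5764801 —HB7→ 7^(7 + 1) —bump→ 8^(8 + 1) = 134217728 —(−1)→ 134217727
134217727 —HB8→ 7·8^8 + 7·8^7 + 7·8^6 + 7·8^5 + 7·8^4 + 7·8^3 + 7·8^2 + 7·8 + 7 —bump→ 7·9^9 + 7·9^7 + 7·9^6 + 7·9^5 + 7·9^4 + 7·9^3 + 7·9^2 + 7·9 + 7 = 2749609303 —(−1)→ 2749609302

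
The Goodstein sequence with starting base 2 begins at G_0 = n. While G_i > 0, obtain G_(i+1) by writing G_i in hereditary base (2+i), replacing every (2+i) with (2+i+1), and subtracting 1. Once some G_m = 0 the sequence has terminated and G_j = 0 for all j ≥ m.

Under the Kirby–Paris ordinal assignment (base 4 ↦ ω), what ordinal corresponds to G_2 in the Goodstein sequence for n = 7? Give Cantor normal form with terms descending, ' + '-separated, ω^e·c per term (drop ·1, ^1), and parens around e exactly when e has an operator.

ω^ω + 3

i=0: 7 = 2^2 + 2 + 1 (b=2); 2→3: 3^3 + 3 + 1 = 31; 31−1 = 30
i=1: 30 = 3^3 + 3 (b=3); 3→4: 4^4 + 4 = 260; 260−1 = 259
i=2: 259 = 4^4 + 3 (b=4); 4→5: 5^5 + 3 = 3128; 3128−1 = 3127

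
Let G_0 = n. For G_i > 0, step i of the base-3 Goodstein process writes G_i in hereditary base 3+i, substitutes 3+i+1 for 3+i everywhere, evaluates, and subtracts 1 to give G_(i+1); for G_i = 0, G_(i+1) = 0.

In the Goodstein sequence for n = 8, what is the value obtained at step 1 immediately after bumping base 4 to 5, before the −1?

11

(0) 8|_3 = 2·3 + 2 ↦ 2·4 + 2|_4 = 10 ⇒ 9
(1) 9|_4 = 2·4 + 1 ↦ 2·5 + 1|_5 = 11 ⇒ 10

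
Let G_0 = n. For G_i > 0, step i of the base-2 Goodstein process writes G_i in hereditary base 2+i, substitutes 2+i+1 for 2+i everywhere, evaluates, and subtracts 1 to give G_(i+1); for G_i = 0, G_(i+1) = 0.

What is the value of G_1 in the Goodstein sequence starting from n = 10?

10 —HB2→ 2^(2 + 1) + 2 —bump→ 3^(3 + 1) + 3 = 84 —(−1)→ 83
83 —HB3→ 3^(3 + 1) + 2 —bump→ 4^(4 + 1) + 2 = 1026 —(−1)→ 1025

83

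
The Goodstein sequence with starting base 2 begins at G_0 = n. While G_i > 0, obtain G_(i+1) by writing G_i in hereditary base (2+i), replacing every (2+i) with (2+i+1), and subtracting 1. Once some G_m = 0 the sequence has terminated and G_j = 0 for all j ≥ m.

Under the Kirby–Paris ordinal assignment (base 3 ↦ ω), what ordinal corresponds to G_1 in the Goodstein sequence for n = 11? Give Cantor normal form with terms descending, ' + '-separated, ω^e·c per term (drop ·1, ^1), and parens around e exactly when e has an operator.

ω^(ω + 1) + ω

base 2: 11 = 2^(2 + 1) + 2 + 1; at 3: 3^(3 + 1) + 3 + 1 = 85; next = 84
base 3: 84 = 3^(3 + 1) + 3; at 4: 4^(4 + 1) + 4 = 1028; next = 1027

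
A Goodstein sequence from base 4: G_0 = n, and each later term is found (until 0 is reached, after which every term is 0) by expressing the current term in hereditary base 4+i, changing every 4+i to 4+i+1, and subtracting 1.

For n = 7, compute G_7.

4

base 4: 7 = 4 + 3; at 5: 5 + 3 = 8; next = 7
base 5: 7 = 5 + 2; at 6: 6 + 2 = 8; next = 7
base 6: 7 = 6 + 1; at 7: 7 + 1 = 8; next = 7
base 7: 7 = 7; at 8: 8 = 8; next = 7
base 8: 7 = 7; at 9: 7 = 7; next = 6
base 9: 6 = 6; at 10: 6 = 6; next = 5
base 10: 5 = 5; at 11: 5 = 5; next = 4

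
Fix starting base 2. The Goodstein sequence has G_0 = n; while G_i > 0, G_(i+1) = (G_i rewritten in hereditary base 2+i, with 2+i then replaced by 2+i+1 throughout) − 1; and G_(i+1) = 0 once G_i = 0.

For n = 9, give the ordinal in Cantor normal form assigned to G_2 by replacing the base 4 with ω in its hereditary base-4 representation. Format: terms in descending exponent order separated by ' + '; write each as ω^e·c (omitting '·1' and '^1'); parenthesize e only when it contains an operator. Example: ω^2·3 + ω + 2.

[0] 9 ≡ 2^(2 + 1) + 1 (base 2). Lift 3: 82. −1: 81.
[1] 81 ≡ 3^(3 + 1) (base 3). Lift 4: 1024. −1: 1023.

ω^ω·3 + ω^3·3 + ω^2·3 + ω·3 + 3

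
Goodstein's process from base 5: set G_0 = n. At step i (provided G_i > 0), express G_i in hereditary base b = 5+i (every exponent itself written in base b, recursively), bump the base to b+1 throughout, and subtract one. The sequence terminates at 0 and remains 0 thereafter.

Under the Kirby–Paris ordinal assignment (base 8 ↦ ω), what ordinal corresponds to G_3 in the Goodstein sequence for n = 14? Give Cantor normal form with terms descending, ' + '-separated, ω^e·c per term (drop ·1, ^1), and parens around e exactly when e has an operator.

ω·2 + 1

G_0=14  [base 5] 2·5 + 4  →[5↦6]→  2·6 + 4 = 16  −1 ⇒ G_1=15
G_1=15  [base 6] 2·6 + 3  →[6↦7]→  2·7 + 3 = 17  −1 ⇒ G_2=16
G_2=16  [base 7] 2·7 + 2  →[7↦8]→  2·8 + 2 = 18  −1 ⇒ G_3=17
G_3=17  [base 8] 2·8 + 1  →[8↦9]→  2·9 + 1 = 19  −1 ⇒ G_4=18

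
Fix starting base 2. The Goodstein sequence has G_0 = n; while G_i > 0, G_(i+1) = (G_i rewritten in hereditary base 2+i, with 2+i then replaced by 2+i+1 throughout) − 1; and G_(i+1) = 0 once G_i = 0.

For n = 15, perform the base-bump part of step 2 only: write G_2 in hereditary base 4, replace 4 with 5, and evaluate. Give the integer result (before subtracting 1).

i=0: 15 = 2^(2 + 1) + 2^2 + 2 + 1 (b=2); 2→3: 3^(3 + 1) + 3^3 + 3 + 1 = 112; 112−1 = 111
i=1: 111 = 3^(3 + 1) + 3^3 + 3 (b=3); 3→4: 4^(4 + 1) + 4^4 + 4 = 1284; 1284−1 = 1283

18753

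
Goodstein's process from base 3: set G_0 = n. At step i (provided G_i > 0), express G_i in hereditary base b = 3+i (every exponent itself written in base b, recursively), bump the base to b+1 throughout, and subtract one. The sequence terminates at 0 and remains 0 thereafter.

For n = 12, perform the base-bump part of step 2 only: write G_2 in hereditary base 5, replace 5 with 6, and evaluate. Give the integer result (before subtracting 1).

[0] 12 ≡ 3^2 + 3 (base 3). Lift 4: 20. −1: 19.
[1] 19 ≡ 4^2 + 3 (base 4). Lift 5: 28. −1: 27.
[2] 27 ≡ 5^2 + 2 (base 5). Lift 6: 38. −1: 37.

38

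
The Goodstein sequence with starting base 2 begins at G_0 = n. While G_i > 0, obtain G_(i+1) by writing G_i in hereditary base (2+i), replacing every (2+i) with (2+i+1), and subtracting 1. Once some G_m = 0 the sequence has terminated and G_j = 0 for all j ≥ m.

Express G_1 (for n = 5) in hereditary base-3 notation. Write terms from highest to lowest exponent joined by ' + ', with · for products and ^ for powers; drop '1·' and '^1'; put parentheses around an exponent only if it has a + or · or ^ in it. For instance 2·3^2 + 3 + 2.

i=0: 5 = 2^2 + 1 (b=2); 2→3: 3^3 + 1 = 28; 28−1 = 27
i=1: 27 = 3^3 (b=3); 3→4: 4^4 = 256; 256−1 = 255

3^3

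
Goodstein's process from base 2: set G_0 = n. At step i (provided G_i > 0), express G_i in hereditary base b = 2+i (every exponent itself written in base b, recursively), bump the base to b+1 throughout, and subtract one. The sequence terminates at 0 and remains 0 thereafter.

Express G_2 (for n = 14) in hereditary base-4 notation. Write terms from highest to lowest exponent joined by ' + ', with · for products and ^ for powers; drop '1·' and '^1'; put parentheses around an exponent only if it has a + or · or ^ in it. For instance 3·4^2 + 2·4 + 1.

4^(4 + 1) + 4^4 + 1

[0] 14 ≡ 2^(2 + 1) + 2^2 + 2 (base 2). Lift 3: 111. −1: 110.
[1] 110 ≡ 3^(3 + 1) + 3^3 + 2 (base 3). Lift 4: 1282. −1: 1281.
[2] 1281 ≡ 4^(4 + 1) + 4^4 + 1 (base 4). Lift 5: 18751. −1: 18750.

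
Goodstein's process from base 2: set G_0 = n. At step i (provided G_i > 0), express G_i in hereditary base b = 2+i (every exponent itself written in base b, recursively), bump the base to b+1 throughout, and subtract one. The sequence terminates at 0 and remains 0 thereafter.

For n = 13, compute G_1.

108

(0) 13|_2 = 2^(2 + 1) + 2^2 + 1 ↦ 3^(3 + 1) + 3^3 + 1|_3 = 109 ⇒ 108
(1) 108|_3 = 3^(3 + 1) + 3^3 ↦ 4^(4 + 1) + 4^4|_4 = 1280 ⇒ 1279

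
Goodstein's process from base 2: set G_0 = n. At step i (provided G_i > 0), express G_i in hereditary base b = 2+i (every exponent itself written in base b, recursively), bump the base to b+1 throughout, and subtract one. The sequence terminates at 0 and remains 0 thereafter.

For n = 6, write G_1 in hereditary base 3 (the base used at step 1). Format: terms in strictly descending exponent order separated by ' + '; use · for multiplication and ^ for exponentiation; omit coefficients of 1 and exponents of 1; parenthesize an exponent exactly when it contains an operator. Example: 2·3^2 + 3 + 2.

3^3 + 2

(0) 6|_2 = 2^2 + 2 ↦ 3^3 + 3|_3 = 30 ⇒ 29
(1) 29|_3 = 3^3 + 2 ↦ 4^4 + 2|_4 = 258 ⇒ 257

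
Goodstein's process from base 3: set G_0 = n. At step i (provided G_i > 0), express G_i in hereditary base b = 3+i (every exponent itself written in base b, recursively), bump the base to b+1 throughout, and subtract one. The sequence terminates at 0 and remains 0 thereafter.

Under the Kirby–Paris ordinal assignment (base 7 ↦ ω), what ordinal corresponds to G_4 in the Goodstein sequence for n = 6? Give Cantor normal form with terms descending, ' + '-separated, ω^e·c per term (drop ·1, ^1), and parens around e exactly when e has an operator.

ω

G_0=6  [base 3] 2·3  →[3↦4]→  2·4 = 8  −1 ⇒ G_1=7
G_1=7  [base 4] 4 + 3  →[4↦5]→  5 + 3 = 8  −1 ⇒ G_2=7
G_2=7  [base 5] 5 + 2  →[5↦6]→  6 + 2 = 8  −1 ⇒ G_3=7
G_3=7  [base 6] 6 + 1  →[6↦7]→  7 + 1 = 8  −1 ⇒ G_4=7
G_4=7  [base 7] 7  →[7↦8]→  8 = 8  −1 ⇒ G_5=7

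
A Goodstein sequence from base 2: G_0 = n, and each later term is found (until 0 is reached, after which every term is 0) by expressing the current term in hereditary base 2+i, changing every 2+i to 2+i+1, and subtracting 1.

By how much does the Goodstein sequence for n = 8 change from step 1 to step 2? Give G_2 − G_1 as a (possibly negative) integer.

473

G_0 = 8. HB_2(8) = 2^(2 + 1). Bump = 81. G_1 = 80.
G_1 = 80. HB_3(80) = 2·3^3 + 2·3^2 + 2·3 + 2. Bump = 554. G_2 = 553.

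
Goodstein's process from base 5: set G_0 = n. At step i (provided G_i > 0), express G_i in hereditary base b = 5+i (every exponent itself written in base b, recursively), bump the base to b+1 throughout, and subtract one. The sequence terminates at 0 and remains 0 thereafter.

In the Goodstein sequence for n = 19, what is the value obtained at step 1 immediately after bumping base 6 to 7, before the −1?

19 —HB5→ 3·5 + 4 —bump→ 3·6 + 4 = 22 —(−1)→ 21
21 —HB6→ 3·6 + 3 —bump→ 3·7 + 3 = 24 —(−1)→ 23

24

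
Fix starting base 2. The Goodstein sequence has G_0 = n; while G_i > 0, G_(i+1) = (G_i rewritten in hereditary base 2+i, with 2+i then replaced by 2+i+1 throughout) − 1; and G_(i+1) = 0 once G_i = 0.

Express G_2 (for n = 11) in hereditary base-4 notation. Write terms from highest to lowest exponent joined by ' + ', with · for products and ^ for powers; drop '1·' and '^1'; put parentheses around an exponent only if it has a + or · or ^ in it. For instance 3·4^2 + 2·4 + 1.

4^(4 + 1) + 3

G_0=11  [base 2] 2^(2 + 1) + 2 + 1  →[2↦3]→  3^(3 + 1) + 3 + 1 = 85  −1 ⇒ G_1=84
G_1=84  [base 3] 3^(3 + 1) + 3  →[3↦4]→  4^(4 + 1) + 4 = 1028  −1 ⇒ G_2=1027
G_2=1027  [base 4] 4^(4 + 1) + 3  →[4↦5]→  5^(5 + 1) + 3 = 15628  −1 ⇒ G_3=15627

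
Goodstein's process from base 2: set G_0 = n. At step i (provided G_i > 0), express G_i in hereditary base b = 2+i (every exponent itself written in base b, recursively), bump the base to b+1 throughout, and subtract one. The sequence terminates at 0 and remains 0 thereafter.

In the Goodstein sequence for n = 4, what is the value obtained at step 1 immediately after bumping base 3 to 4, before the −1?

42

[0] 4 ≡ 2^2 (base 2). Lift 3: 27. −1: 26.
[1] 26 ≡ 2·3^2 + 2·3 + 2 (base 3). Lift 4: 42. −1: 41.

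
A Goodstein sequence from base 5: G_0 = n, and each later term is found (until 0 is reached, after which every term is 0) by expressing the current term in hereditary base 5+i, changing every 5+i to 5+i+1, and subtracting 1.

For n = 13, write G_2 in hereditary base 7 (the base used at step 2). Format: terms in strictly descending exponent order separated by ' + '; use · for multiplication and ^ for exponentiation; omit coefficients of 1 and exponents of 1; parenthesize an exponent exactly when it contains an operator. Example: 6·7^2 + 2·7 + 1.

13 —HB5→ 2·5 + 3 —bump→ 2·6 + 3 = 15 —(−1)→ 14
14 —HB6→ 2·6 + 2 —bump→ 2·7 + 2 = 16 —(−1)→ 15
15 —HB7→ 2·7 + 1 —bump→ 2·8 + 1 = 17 —(−1)→ 16

2·7 + 1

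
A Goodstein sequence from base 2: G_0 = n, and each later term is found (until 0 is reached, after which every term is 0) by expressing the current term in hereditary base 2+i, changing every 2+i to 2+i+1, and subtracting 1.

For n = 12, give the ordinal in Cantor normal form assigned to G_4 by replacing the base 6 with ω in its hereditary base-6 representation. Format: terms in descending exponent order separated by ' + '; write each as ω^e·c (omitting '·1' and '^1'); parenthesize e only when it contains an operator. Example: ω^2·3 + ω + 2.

ω^(ω + 1) + ω^2·2 + ω + 5

G_0 = 12. HB_2(12) = 2^(2 + 1) + 2^2. Bump = 108. G_1 = 107.
G_1 = 107. HB_3(107) = 3^(3 + 1) + 2·3^2 + 2·3 + 2. Bump = 1066. G_2 = 1065.
G_2 = 1065. HB_4(1065) = 4^(4 + 1) + 2·4^2 + 2·4 + 1. Bump = 15686. G_3 = 15685.
G_3 = 15685. HB_5(15685) = 5^(5 + 1) + 2·5^2 + 2·5. Bump = 280020. G_4 = 280019.
G_4 = 280019. HB_6(280019) = 6^(6 + 1) + 2·6^2 + 6 + 5. Bump = 5764911. G_5 = 5764910.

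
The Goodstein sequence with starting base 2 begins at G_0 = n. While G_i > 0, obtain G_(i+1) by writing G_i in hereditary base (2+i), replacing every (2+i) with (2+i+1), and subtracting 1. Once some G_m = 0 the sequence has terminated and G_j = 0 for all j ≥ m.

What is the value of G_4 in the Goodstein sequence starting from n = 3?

1

G_0=3  [base 2] 2 + 1  →[2↦3]→  3 + 1 = 4  −1 ⇒ G_1=3
G_1=3  [base 3] 3  →[3↦4]→  4 = 4  −1 ⇒ G_2=3
G_2=3  [base 4] 3  →[4↦5]→  3 = 3  −1 ⇒ G_3=2
G_3=2  [base 5] 2  →[5↦6]→  2 = 2  −1 ⇒ G_4=1
G_4=1  [base 6] 1  →[6↦7]→  1 = 1  −1 ⇒ G_5=0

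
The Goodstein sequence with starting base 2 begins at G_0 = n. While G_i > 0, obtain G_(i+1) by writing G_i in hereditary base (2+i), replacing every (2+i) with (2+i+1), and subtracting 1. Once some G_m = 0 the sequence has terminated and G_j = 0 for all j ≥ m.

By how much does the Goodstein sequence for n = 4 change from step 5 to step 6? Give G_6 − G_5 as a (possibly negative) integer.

30

[0] 4 ≡ 2^2 (base 2). Lift 3: 27. −1: 26.
[1] 26 ≡ 2·3^2 + 2·3 + 2 (base 3). Lift 4: 42. −1: 41.
[2] 41 ≡ 2·4^2 + 2·4 + 1 (base 4). Lift 5: 61. −1: 60.
[3] 60 ≡ 2·5^2 + 2·5 (base 5). Lift 6: 84. −1: 83.
[4] 83 ≡ 2·6^2 + 6 + 5 (base 6). Lift 7: 110. −1: 109.
[5] 109 ≡ 2·7^2 + 7 + 4 (base 7). Lift 8: 140. −1: 139.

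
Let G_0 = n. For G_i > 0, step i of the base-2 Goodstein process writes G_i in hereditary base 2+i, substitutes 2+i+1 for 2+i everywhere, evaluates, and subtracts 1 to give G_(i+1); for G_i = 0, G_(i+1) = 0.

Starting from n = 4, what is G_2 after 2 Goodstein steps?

G_0 = 4. HB_2(4) = 2^2. Bump = 27. G_1 = 26.
G_1 = 26. HB_3(26) = 2·3^2 + 2·3 + 2. Bump = 42. G_2 = 41.

41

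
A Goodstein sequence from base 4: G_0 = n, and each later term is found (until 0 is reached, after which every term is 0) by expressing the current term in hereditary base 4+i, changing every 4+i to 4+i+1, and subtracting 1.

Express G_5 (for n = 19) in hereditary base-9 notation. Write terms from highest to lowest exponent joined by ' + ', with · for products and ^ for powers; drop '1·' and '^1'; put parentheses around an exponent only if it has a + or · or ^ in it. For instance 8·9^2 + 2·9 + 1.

7·9 + 6

G_0=19  [base 4] 4^2 + 3  →[4↦5]→  5^2 + 3 = 28  −1 ⇒ G_1=27
G_1=27  [base 5] 5^2 + 2  →[5↦6]→  6^2 + 2 = 38  −1 ⇒ G_2=37
G_2=37  [base 6] 6^2 + 1  →[6↦7]→  7^2 + 1 = 50  −1 ⇒ G_3=49
G_3=49  [base 7] 7^2  →[7↦8]→  8^2 = 64  −1 ⇒ G_4=63
G_4=63  [base 8] 7·8 + 7  →[8↦9]→  7·9 + 7 = 70  −1 ⇒ G_5=69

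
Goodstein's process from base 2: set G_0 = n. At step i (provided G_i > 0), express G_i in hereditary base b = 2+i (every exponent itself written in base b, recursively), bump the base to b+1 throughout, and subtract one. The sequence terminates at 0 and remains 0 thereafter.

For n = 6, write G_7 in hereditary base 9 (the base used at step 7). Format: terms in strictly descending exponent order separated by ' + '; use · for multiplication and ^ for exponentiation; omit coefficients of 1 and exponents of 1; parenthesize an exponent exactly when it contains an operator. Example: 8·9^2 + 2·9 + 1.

[0] 6 ≡ 2^2 + 2 (base 2). Lift 3: 30. −1: 29.
[1] 29 ≡ 3^3 + 2 (base 3). Lift 4: 258. −1: 257.
[2] 257 ≡ 4^4 + 1 (base 4). Lift 5: 3126. −1: 3125.
[3] 3125 ≡ 5^5 (base 5). Lift 6: 46656. −1: 46655.
[4] 46655 ≡ 5·6^5 + 5·6^4 + 5·6^3 + 5·6^2 + 5·6 + 5 (base 6). Lift 7: 98040. −1: 98039.
[5] 98039 ≡ 5·7^5 + 5·7^4 + 5·7^3 + 5·7^2 + 5·7 + 4 (base 7). Lift 8: 187244. −1: 187243.
[6] 187243 ≡ 5·8^5 + 5·8^4 + 5·8^3 + 5·8^2 + 5·8 + 3 (base 8). Lift 9: 332148. −1: 332147.
[7] 332147 ≡ 5·9^5 + 5·9^4 + 5·9^3 + 5·9^2 + 5·9 + 2 (base 9). Lift 10: 555552. −1: 555551.

5·9^5 + 5·9^4 + 5·9^3 + 5·9^2 + 5·9 + 2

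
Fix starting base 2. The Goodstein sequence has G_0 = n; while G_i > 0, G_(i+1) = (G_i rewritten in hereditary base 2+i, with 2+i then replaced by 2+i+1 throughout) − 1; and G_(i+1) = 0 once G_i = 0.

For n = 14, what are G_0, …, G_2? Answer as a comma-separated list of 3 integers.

base 2: 14 = 2^(2 + 1) + 2^2 + 2; at 3: 3^(3 + 1) + 3^3 + 3 = 111; next = 110
base 3: 110 = 3^(3 + 1) + 3^3 + 2; at 4: 4^(4 + 1) + 4^4 + 2 = 1282; next = 1281

14, 110, 1281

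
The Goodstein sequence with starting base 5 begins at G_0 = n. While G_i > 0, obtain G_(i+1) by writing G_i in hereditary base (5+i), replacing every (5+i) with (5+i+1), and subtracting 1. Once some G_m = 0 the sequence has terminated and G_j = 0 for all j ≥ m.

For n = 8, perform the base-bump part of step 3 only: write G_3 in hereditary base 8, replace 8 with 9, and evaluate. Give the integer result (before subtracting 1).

9

G_0 = 8. HB_5(8) = 5 + 3. Bump = 9. G_1 = 8.
G_1 = 8. HB_6(8) = 6 + 2. Bump = 9. G_2 = 8.
G_2 = 8. HB_7(8) = 7 + 1. Bump = 9. G_3 = 8.
G_3 = 8. HB_8(8) = 8. Bump = 9. G_4 = 8.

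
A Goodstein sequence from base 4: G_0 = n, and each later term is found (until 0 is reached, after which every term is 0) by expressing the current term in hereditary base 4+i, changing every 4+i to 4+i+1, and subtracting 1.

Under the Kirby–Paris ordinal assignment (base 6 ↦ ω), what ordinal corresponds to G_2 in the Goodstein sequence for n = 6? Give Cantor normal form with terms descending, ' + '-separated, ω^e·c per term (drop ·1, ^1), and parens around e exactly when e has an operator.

ω

step 0: 6 = 4 + 2; sub 5 for 4: 5 + 2; = 7; G_1 = 7−1 = 6
step 1: 6 = 5 + 1; sub 6 for 5: 6 + 1; = 7; G_2 = 7−1 = 6
step 2: 6 = 6; sub 7 for 6: 7; = 7; G_3 = 7−1 = 6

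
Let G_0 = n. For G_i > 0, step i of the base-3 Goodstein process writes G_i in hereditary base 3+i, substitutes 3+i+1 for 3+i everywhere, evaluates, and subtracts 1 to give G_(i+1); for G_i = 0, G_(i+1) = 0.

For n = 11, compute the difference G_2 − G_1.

8

11 —HB3→ 3^2 + 2 —bump→ 4^2 + 2 = 18 —(−1)→ 17
17 —HB4→ 4^2 + 1 —bump→ 5^2 + 1 = 26 —(−1)→ 25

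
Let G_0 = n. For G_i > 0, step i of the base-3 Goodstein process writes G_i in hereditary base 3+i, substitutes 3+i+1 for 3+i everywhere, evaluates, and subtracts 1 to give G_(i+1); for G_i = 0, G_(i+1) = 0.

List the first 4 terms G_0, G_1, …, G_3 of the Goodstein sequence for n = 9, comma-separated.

9 —HB3→ 3^2 —bump→ 4^2 = 16 —(−1)→ 15
15 —HB4→ 3·4 + 3 —bump→ 3·5 + 3 = 18 —(−1)→ 17
17 —HB5→ 3·5 + 2 —bump→ 3·6 + 2 = 20 —(−1)→ 19

9, 15, 17, 19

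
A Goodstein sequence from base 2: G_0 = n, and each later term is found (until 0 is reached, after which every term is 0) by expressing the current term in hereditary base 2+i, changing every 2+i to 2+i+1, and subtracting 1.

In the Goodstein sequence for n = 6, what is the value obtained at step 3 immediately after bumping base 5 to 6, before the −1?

base 2: 6 = 2^2 + 2; at 3: 3^3 + 3 = 30; next = 29
base 3: 29 = 3^3 + 2; at 4: 4^4 + 2 = 258; next = 257
base 4: 257 = 4^4 + 1; at 5: 5^5 + 1 = 3126; next = 3125

46656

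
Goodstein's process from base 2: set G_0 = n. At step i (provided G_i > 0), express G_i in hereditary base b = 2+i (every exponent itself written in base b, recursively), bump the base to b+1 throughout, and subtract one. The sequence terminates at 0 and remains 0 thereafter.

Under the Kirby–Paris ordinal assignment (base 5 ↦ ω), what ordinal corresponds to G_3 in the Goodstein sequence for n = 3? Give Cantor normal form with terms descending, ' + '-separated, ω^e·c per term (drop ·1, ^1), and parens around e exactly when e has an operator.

2

step 0: 3 = 2 + 1; sub 3 for 2: 3 + 1; = 4; G_1 = 4−1 = 3
step 1: 3 = 3; sub 4 for 3: 4; = 4; G_2 = 4−1 = 3
step 2: 3 = 3; sub 5 for 4: 3; = 3; G_3 = 3−1 = 2
step 3: 2 = 2; sub 6 for 5: 2; = 2; G_4 = 2−1 = 1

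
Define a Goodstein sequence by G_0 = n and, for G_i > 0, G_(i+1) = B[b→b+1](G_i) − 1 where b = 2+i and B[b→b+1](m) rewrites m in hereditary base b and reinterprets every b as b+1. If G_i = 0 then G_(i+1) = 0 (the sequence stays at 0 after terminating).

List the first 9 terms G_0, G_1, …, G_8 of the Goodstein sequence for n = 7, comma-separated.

7, 30, 259, 3127, 46657, 823543, 16777215, 37665879, 77777775

base 2: 7 = 2^2 + 2 + 1; at 3: 3^3 + 3 + 1 = 31; next = 30
base 3: 30 = 3^3 + 3; at 4: 4^4 + 4 = 260; next = 259
base 4: 259 = 4^4 + 3; at 5: 5^5 + 3 = 3128; next = 3127
base 5: 3127 = 5^5 + 2; at 6: 6^6 + 2 = 46658; next = 46657
base 6: 46657 = 6^6 + 1; at 7: 7^7 + 1 = 823544; next = 823543
base 7: 823543 = 7^7; at 8: 8^8 = 16777216; next = 16777215
base 8: 16777215 = 7·8^7 + 7·8^6 + 7·8^5 + 7·8^4 + 7·8^3 + 7·8^2 + 7·8 + 7; at 9: 7·9^7 + 7·9^6 + 7·9^5 + 7·9^4 + 7·9^3 + 7·9^2 + 7·9 + 7 = 37665880; next = 37665879
base 9: 37665879 = 7·9^7 + 7·9^6 + 7·9^5 + 7·9^4 + 7·9^3 + 7·9^2 + 7·9 + 6; at 10: 7·10^7 + 7·10^6 + 7·10^5 + 7·10^4 + 7·10^3 + 7·10^2 + 7·10 + 6 = 77777776; next = 77777775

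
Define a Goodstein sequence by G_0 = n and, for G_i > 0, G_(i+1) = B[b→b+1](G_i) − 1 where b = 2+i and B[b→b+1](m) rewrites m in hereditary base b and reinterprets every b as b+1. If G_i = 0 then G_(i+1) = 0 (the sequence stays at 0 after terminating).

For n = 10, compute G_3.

15625

(0) 10|_2 = 2^(2 + 1) + 2 ↦ 3^(3 + 1) + 3|_3 = 84 ⇒ 83
(1) 83|_3 = 3^(3 + 1) + 2 ↦ 4^(4 + 1) + 2|_4 = 1026 ⇒ 1025
(2) 1025|_4 = 4^(4 + 1) + 1 ↦ 5^(5 + 1) + 1|_5 = 15626 ⇒ 15625
(3) 15625|_5 = 5^(5 + 1) ↦ 6^(6 + 1)|_6 = 279936 ⇒ 279935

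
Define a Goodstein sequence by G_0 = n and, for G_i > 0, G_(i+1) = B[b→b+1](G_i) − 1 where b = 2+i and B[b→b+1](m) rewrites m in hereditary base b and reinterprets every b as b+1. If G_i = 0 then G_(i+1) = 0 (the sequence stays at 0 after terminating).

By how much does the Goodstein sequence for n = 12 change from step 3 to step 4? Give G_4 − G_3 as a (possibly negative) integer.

264334

G_0=12  [base 2] 2^(2 + 1) + 2^2  →[2↦3]→  3^(3 + 1) + 3^3 = 108  −1 ⇒ G_1=107
G_1=107  [base 3] 3^(3 + 1) + 2·3^2 + 2·3 + 2  →[3↦4]→  4^(4 + 1) + 2·4^2 + 2·4 + 2 = 1066  −1 ⇒ G_2=1065
G_2=1065  [base 4] 4^(4 + 1) + 2·4^2 + 2·4 + 1  →[4↦5]→  5^(5 + 1) + 2·5^2 + 2·5 + 1 = 15686  −1 ⇒ G_3=15685
G_3=15685  [base 5] 5^(5 + 1) + 2·5^2 + 2·5  →[5↦6]→  6^(6 + 1) + 2·6^2 + 2·6 = 280020  −1 ⇒ G_4=280019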